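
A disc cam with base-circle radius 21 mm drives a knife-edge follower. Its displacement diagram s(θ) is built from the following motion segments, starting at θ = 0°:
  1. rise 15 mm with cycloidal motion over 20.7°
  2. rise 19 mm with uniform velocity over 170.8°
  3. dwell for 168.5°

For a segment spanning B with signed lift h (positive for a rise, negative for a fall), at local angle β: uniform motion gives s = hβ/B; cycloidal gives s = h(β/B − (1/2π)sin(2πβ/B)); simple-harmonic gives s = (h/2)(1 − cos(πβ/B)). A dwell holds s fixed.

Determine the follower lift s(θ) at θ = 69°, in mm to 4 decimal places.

seg 1 [0°–20.7°] cycloidal, h=15: full span → s += 15 → s = 15.0000
seg 2 [20.7°–191.5°] uniform, h=19: θ=69° here. β=48.3, B=170.8. 19·48.3/170.8 = 5.3730 → s = 20.3730

20.3730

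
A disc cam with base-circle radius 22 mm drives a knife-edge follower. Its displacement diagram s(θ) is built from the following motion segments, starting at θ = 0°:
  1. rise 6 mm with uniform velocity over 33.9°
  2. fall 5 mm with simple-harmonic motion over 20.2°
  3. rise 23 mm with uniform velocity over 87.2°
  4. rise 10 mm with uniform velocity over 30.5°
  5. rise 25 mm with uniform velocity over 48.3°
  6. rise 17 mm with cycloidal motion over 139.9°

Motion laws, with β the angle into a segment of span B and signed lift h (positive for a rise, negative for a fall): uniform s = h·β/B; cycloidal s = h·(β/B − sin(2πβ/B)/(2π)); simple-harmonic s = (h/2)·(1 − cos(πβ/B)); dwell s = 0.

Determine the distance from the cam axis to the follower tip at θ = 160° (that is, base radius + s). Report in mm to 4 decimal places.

seg 1 [0°–33.9°] uniform, h=6: full span → s += 6 → s = 6.0000
seg 2 [33.9°–54.1°] simple-harmonic, h=-5: full span → s += -5 → s = 1.0000
seg 3 [54.1°–141.3°] uniform, h=23: full span → s += 23 → s = 24.0000
seg 4 [141.3°–171.8°] uniform, h=10: θ=160° here. β=18.7, B=30.5. 10·18.7/30.5 = 6.1311 → s = 30.1311
radial distance = base radius + s = 22 + 30.1311 = 52.1311

52.1311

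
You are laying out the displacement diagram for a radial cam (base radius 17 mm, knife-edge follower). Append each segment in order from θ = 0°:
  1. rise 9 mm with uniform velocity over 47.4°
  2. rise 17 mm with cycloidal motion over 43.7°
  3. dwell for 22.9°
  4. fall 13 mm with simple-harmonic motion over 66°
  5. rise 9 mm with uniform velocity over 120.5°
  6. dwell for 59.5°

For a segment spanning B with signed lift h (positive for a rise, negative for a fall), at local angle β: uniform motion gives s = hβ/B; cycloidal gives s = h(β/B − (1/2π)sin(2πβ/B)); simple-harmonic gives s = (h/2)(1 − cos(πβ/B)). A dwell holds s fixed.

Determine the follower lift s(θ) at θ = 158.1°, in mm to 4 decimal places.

seg 1 [0°–47.4°] uniform, h=9: full span → s += 9 → s = 9.0000
seg 2 [47.4°–91.1°] cycloidal, h=17: full span → s += 17 → s = 26.0000
seg 3 [91.1°–114°] dwell: s stays 26.0000
seg 4 [114°–180°] simple-harmonic, h=-13: θ=158.1° here. β=44.1, B=66. -13/2·(1 − cos(π·0.6682)) = -9.7768 → s = 16.2232

16.2232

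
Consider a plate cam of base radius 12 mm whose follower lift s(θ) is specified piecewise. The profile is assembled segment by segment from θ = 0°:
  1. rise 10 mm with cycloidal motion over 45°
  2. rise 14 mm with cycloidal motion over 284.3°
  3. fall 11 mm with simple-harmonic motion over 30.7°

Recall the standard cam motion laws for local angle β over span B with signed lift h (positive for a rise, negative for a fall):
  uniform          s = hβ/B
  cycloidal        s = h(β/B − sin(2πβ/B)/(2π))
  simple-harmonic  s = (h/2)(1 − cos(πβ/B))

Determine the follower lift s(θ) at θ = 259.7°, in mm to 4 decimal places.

seg 1 [0°–45°] cycloidal, h=10: full span → s += 10 → s = 10.0000
seg 2 [45°–329.3°] cycloidal, h=14: θ=259.7° here. β=214.7, B=284.3. 14·(0.7552 − sin(2π·0.7552)/(2π)) = 12.7996 → s = 22.7996

22.7996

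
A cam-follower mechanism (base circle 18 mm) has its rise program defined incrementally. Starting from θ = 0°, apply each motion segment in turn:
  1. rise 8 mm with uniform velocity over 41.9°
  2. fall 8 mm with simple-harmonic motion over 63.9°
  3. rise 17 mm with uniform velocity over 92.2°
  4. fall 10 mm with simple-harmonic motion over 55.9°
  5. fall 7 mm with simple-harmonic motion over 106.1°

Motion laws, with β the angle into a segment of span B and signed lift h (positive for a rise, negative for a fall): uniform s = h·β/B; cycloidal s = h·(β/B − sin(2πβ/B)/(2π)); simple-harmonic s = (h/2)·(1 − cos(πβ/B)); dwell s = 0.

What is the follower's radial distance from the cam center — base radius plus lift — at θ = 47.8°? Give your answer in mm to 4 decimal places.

seg 1 [0°–41.9°] uniform, h=8: full span → s += 8 → s = 8.0000
seg 2 [41.9°–105.8°] simple-harmonic, h=-8: θ=47.8° here. β=5.9, B=63.9. -8/2·(1 − cos(π·0.0923)) = -0.1671 → s = 7.8329
radial distance = base radius + s = 18 + 7.8329 = 25.8329

25.8329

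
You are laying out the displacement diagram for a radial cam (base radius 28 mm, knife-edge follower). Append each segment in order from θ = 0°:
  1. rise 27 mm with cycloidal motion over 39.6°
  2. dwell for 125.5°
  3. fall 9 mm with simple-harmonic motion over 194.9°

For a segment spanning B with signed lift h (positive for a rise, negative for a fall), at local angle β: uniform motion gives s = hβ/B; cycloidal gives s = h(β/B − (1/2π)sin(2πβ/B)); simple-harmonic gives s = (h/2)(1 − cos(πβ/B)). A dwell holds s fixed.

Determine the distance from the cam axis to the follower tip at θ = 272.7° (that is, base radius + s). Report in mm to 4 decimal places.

seg 1 [0°–39.6°] cycloidal, h=27: full span → s += 27 → s = 27.0000
seg 2 [39.6°–165.1°] dwell: s stays 27.0000
seg 3 [165.1°–360°] simple-harmonic, h=-9: θ=272.7° here. β=107.6, B=194.9. -9/2·(1 − cos(π·0.5521)) = -5.2330 → s = 21.7670
radial distance = base radius + s = 28 + 21.7670 = 49.7670

49.7670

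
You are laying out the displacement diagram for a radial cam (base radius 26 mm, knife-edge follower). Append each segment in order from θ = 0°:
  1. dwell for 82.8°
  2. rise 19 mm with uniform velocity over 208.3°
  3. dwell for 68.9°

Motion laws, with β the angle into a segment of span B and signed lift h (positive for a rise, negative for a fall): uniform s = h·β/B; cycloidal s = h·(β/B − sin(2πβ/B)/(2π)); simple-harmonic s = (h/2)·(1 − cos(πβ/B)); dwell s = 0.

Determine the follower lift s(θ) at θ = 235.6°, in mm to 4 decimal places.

seg 1 [0°–82.8°] dwell: s stays 0.0000
seg 2 [82.8°–291.1°] uniform, h=19: θ=235.6° here. β=152.8, B=208.3. 19·152.8/208.3 = 13.9376 → s = 13.9376

13.9376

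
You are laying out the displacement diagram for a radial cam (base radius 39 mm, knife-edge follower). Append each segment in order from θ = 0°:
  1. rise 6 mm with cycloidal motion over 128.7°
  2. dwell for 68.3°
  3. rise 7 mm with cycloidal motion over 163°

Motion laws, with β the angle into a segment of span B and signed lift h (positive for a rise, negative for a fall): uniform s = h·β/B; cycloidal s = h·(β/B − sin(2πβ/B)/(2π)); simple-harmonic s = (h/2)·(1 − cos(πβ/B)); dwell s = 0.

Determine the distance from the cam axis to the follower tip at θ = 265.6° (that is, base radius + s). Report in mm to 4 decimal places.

seg 1 [0°–128.7°] cycloidal, h=6: full span → s += 6 → s = 6.0000
seg 2 [128.7°–197°] dwell: s stays 6.0000
seg 3 [197°–360°] cycloidal, h=7: θ=265.6° here. β=68.6, B=163. 7·(0.4209 − sin(2π·0.4209)/(2π)) = 2.4146 → s = 8.4146
radial distance = base radius + s = 39 + 8.4146 = 47.4146

47.4146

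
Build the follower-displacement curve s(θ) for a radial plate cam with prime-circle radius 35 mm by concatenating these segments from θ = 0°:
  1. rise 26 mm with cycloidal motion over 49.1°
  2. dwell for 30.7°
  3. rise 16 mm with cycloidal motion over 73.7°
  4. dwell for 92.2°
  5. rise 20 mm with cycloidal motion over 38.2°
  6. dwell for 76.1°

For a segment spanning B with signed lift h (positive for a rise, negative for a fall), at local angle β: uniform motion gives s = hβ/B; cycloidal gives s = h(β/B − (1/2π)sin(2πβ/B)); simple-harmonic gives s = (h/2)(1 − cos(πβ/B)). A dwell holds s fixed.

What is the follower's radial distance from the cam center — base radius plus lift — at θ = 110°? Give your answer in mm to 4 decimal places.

seg 1 [0°–49.1°] cycloidal, h=26: full span → s += 26 → s = 26.0000
seg 2 [49.1°–79.8°] dwell: s stays 26.0000
seg 3 [79.8°–153.5°] cycloidal, h=16: θ=110° here. β=30.2, B=73.7. 16·(0.4098 − sin(2π·0.4098)/(2π)) = 5.1887 → s = 31.1887
radial distance = base radius + s = 35 + 31.1887 = 66.1887

66.1887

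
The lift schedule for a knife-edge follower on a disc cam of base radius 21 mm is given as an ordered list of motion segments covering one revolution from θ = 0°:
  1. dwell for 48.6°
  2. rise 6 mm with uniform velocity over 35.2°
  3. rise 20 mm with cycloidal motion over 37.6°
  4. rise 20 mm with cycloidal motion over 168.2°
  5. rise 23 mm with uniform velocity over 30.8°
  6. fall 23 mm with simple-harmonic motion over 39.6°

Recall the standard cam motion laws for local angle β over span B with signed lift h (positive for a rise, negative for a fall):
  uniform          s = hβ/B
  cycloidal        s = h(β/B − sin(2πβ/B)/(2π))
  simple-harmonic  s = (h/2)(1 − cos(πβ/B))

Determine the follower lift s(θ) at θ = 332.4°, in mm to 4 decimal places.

seg 1 [0°–48.6°] dwell: s stays 0.0000
seg 2 [48.6°–83.8°] uniform, h=6: full span → s += 6 → s = 6.0000
seg 3 [83.8°–121.4°] cycloidal, h=20: full span → s += 20 → s = 26.0000
seg 4 [121.4°–289.6°] cycloidal, h=20: full span → s += 20 → s = 46.0000
seg 5 [289.6°–320.4°] uniform, h=23: full span → s += 23 → s = 69.0000
seg 6 [320.4°–360°] simple-harmonic, h=-23: θ=332.4° here. β=12, B=39.6. -23/2·(1 − cos(π·0.3030)) = -4.8293 → s = 64.1707

64.1707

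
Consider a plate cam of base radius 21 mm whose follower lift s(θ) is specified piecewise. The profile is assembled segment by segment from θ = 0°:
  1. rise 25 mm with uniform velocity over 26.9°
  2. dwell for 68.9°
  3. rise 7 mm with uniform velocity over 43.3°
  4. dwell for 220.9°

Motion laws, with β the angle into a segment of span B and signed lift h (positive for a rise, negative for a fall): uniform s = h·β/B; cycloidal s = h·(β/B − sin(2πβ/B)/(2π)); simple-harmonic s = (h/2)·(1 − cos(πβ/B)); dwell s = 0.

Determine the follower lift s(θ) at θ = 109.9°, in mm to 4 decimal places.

seg 1 [0°–26.9°] uniform, h=25: full span → s += 25 → s = 25.0000
seg 2 [26.9°–95.8°] dwell: s stays 25.0000
seg 3 [95.8°–139.1°] uniform, h=7: θ=109.9° here. β=14.1, B=43.3. 7·14.1/43.3 = 2.2794 → s = 27.2794

27.2794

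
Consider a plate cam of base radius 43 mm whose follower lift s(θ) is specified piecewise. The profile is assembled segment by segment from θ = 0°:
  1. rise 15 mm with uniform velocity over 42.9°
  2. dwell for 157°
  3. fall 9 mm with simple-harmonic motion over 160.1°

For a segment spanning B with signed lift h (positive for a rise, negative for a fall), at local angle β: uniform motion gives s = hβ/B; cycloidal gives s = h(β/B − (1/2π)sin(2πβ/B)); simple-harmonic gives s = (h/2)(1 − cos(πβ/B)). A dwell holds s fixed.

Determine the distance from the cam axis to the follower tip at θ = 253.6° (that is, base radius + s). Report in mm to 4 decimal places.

seg 1 [0°–42.9°] uniform, h=15: full span → s += 15 → s = 15.0000
seg 2 [42.9°–199.9°] dwell: s stays 15.0000
seg 3 [199.9°–360°] simple-harmonic, h=-9: θ=253.6° here. β=53.7, B=160.1. -9/2·(1 − cos(π·0.3354)) = -2.2755 → s = 12.7245
radial distance = base radius + s = 43 + 12.7245 = 55.7245

55.7245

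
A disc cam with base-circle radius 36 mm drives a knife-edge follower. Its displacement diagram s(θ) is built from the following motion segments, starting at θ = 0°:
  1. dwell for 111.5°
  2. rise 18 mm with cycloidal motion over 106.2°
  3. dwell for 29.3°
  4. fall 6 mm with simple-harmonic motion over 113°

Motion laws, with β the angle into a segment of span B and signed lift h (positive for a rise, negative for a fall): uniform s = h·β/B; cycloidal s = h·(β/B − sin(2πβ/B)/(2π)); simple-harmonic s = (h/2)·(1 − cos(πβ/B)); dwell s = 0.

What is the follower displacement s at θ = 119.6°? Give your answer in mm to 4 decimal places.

seg 1 [0°–111.5°] dwell: s stays 0.0000
seg 2 [111.5°–217.7°] cycloidal, h=18: θ=119.6° here. β=8.1, B=106.2. 18·(0.0763 − sin(2π·0.0763)/(2π)) = 0.0519 → s = 0.0519

0.0519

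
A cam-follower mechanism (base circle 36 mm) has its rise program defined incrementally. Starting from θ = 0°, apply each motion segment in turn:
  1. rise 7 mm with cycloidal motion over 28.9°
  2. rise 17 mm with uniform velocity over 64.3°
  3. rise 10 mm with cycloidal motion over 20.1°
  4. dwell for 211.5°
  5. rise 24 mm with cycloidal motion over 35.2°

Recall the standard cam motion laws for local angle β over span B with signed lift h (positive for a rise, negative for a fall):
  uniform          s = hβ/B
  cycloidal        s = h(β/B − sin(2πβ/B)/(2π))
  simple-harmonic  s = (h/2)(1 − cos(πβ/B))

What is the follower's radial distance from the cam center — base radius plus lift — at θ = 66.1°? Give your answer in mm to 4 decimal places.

seg 1 [0°–28.9°] cycloidal, h=7: full span → s += 7 → s = 7.0000
seg 2 [28.9°–93.2°] uniform, h=17: θ=66.1° here. β=37.2, B=64.3. 17·37.2/64.3 = 9.8351 → s = 16.8351
radial distance = base radius + s = 36 + 16.8351 = 52.8351

52.8351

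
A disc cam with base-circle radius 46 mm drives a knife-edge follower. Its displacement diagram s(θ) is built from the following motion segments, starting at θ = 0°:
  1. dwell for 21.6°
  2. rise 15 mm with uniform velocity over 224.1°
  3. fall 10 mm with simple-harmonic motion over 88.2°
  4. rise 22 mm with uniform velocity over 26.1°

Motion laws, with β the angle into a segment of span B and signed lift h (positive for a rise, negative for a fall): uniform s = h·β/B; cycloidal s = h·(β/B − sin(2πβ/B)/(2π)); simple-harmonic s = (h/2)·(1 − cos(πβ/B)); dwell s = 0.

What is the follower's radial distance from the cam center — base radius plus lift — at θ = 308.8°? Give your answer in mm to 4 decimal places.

seg 1 [0°–21.6°] dwell: s stays 0.0000
seg 2 [21.6°–245.7°] uniform, h=15: full span → s += 15 → s = 15.0000
seg 3 [245.7°–333.9°] simple-harmonic, h=-10: θ=308.8° here. β=63.1, B=88.2. -10/2·(1 − cos(π·0.7154)) = -8.1314 → s = 6.8686
radial distance = base radius + s = 46 + 6.8686 = 52.8686

52.8686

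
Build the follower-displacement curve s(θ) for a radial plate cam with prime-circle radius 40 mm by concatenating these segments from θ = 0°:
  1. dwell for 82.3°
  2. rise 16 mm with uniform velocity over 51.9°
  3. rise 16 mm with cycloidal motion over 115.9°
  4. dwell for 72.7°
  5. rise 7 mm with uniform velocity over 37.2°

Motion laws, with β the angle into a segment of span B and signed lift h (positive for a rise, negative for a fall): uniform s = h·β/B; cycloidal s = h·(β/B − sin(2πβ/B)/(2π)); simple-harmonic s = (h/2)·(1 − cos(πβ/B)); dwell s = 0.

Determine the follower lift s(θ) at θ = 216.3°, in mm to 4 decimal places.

seg 1 [0°–82.3°] dwell: s stays 0.0000
seg 2 [82.3°–134.2°] uniform, h=16: full span → s += 16 → s = 16.0000
seg 3 [134.2°–250.1°] cycloidal, h=16: θ=216.3° here. β=82.1, B=115.9. 16·(0.7084 − sin(2π·0.7084)/(2π)) = 13.7938 → s = 29.7938

29.7938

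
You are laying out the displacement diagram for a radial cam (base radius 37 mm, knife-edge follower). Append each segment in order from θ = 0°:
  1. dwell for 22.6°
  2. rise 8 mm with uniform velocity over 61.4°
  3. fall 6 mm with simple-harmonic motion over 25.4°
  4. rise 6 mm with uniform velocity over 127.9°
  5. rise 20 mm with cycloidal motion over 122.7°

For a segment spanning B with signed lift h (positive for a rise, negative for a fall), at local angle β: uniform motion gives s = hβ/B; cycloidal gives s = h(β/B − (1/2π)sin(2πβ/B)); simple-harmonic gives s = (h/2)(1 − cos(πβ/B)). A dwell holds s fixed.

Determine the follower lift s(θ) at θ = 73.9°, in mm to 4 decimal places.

seg 1 [0°–22.6°] dwell: s stays 0.0000
seg 2 [22.6°–84°] uniform, h=8: θ=73.9° here. β=51.3, B=61.4. 8·51.3/61.4 = 6.6840 → s = 6.6840

6.6840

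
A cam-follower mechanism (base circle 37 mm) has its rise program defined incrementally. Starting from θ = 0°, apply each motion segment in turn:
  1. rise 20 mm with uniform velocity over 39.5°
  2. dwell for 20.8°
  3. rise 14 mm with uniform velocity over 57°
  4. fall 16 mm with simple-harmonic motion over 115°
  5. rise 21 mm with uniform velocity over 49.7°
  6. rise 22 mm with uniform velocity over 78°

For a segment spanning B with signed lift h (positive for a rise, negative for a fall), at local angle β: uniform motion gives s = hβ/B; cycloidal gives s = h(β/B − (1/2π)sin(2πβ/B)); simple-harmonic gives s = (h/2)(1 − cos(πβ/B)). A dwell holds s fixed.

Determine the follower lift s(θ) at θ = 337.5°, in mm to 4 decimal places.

seg 1 [0°–39.5°] uniform, h=20: full span → s += 20 → s = 20.0000
seg 2 [39.5°–60.3°] dwell: s stays 20.0000
seg 3 [60.3°–117.3°] uniform, h=14: full span → s += 14 → s = 34.0000
seg 4 [117.3°–232.3°] simple-harmonic, h=-16: full span → s += -16 → s = 18.0000
seg 5 [232.3°–282°] uniform, h=21: full span → s += 21 → s = 39.0000
seg 6 [282°–360°] uniform, h=22: θ=337.5° here. β=55.5, B=78. 22·55.5/78 = 15.6538 → s = 54.6538

54.6538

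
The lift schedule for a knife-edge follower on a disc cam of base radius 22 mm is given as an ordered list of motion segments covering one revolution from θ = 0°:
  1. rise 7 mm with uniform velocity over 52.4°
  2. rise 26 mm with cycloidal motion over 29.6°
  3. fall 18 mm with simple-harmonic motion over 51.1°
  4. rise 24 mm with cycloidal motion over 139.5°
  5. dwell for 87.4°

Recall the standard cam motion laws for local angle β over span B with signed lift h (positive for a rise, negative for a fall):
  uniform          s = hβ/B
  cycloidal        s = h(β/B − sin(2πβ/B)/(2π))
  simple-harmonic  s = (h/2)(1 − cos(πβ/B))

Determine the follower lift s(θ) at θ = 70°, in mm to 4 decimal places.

seg 1 [0°–52.4°] uniform, h=7: full span → s += 7 → s = 7.0000
seg 2 [52.4°–82°] cycloidal, h=26: θ=70° here. β=17.6, B=29.6. 26·(0.5946 − sin(2π·0.5946)/(2π)) = 17.7767 → s = 24.7767

24.7767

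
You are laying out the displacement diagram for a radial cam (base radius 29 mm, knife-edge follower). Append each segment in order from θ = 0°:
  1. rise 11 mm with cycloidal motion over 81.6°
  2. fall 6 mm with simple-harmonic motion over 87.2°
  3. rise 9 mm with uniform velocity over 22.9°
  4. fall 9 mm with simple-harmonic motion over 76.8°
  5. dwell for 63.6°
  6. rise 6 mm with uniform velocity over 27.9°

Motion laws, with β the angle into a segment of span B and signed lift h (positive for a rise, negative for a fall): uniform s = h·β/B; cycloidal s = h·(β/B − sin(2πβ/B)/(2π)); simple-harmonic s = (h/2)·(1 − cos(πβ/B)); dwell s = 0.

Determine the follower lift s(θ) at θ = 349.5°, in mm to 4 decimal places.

seg 1 [0°–81.6°] cycloidal, h=11: full span → s += 11 → s = 11.0000
seg 2 [81.6°–168.8°] simple-harmonic, h=-6: full span → s += -6 → s = 5.0000
seg 3 [168.8°–191.7°] uniform, h=9: full span → s += 9 → s = 14.0000
seg 4 [191.7°–268.5°] simple-harmonic, h=-9: full span → s += -9 → s = 5.0000
seg 5 [268.5°–332.1°] dwell: s stays 5.0000
seg 6 [332.1°–360°] uniform, h=6: θ=349.5° here. β=17.4, B=27.9. 6·17.4/27.9 = 3.7419 → s = 8.7419

8.7419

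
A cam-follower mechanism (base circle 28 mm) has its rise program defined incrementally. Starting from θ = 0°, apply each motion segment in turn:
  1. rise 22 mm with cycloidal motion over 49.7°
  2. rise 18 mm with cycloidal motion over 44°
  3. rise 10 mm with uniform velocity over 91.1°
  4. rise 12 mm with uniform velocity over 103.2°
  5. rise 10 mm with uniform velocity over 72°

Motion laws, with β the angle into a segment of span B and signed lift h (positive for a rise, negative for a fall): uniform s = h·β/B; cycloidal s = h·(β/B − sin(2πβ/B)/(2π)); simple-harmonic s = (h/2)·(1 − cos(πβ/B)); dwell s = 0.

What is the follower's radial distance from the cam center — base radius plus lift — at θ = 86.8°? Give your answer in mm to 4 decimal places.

seg 1 [0°–49.7°] cycloidal, h=22: full span → s += 22 → s = 22.0000
seg 2 [49.7°–93.7°] cycloidal, h=18: θ=86.8° here. β=37.1, B=44. 18·(0.8432 − sin(2π·0.8432)/(2π)) = 17.5649 → s = 39.5649
radial distance = base radius + s = 28 + 39.5649 = 67.5649

67.5649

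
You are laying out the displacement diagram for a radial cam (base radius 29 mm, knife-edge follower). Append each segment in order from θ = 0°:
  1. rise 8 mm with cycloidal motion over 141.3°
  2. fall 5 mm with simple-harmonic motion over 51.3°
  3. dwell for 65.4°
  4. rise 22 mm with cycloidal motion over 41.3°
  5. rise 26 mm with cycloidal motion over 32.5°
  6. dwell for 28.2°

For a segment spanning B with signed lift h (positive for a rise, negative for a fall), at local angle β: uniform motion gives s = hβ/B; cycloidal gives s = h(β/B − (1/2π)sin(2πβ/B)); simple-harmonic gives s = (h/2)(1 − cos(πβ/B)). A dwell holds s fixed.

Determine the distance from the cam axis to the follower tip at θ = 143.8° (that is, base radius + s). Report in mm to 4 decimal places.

seg 1 [0°–141.3°] cycloidal, h=8: full span → s += 8 → s = 8.0000
seg 2 [141.3°–192.6°] simple-harmonic, h=-5: θ=143.8° here. β=2.5, B=51.3. -5/2·(1 − cos(π·0.0487)) = -0.0292 → s = 7.9708
radial distance = base radius + s = 29 + 7.9708 = 36.9708

36.9708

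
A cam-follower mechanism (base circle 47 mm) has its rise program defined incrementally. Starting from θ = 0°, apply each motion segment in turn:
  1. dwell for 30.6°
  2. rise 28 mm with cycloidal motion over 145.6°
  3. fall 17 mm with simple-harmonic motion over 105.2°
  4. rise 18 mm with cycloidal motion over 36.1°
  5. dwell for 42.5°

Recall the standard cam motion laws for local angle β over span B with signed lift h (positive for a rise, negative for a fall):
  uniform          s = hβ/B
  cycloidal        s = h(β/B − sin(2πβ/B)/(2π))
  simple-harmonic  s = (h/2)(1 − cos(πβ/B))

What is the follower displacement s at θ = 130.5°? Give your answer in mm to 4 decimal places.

seg 1 [0°–30.6°] dwell: s stays 0.0000
seg 2 [30.6°–176.2°] cycloidal, h=28: θ=130.5° here. β=99.9, B=145.6. 28·(0.6861 − sin(2π·0.6861)/(2π)) = 23.3138 → s = 23.3138

23.3138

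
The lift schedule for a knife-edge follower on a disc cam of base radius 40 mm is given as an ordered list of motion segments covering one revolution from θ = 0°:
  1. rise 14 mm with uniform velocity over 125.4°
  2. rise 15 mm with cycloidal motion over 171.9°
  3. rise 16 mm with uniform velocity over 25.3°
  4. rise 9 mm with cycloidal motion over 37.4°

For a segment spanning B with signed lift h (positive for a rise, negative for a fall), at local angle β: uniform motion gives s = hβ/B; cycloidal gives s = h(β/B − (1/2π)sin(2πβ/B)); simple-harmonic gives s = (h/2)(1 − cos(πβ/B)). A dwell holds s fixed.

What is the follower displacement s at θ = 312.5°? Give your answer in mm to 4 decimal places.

seg 1 [0°–125.4°] uniform, h=14: full span → s += 14 → s = 14.0000
seg 2 [125.4°–297.3°] cycloidal, h=15: full span → s += 15 → s = 29.0000
seg 3 [297.3°–322.6°] uniform, h=16: θ=312.5° here. β=15.2, B=25.3. 16·15.2/25.3 = 9.6126 → s = 38.6126

38.6126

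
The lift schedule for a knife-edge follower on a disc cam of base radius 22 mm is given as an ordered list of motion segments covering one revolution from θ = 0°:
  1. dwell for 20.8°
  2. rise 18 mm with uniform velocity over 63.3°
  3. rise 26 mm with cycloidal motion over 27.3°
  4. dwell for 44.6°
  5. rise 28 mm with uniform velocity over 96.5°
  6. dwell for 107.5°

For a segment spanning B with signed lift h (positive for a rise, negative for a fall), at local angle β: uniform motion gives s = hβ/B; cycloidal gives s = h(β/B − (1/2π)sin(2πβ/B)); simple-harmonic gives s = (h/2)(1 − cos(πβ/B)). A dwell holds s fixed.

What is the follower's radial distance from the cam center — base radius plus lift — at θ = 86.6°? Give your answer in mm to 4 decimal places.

seg 1 [0°–20.8°] dwell: s stays 0.0000
seg 2 [20.8°–84.1°] uniform, h=18: full span → s += 18 → s = 18.0000
seg 3 [84.1°–111.4°] cycloidal, h=26: θ=86.6° here. β=2.5, B=27.3. 26·(0.0916 − sin(2π·0.0916)/(2π)) = 0.1292 → s = 18.1292
radial distance = base radius + s = 22 + 18.1292 = 40.1292

40.1292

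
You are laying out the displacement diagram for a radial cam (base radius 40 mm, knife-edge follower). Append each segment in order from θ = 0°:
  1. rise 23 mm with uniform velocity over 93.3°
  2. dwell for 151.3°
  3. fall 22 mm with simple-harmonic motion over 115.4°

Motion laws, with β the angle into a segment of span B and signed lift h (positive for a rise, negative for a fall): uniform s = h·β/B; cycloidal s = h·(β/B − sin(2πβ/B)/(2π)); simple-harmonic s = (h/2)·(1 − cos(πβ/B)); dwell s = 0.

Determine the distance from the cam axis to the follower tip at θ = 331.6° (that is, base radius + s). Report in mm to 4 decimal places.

seg 1 [0°–93.3°] uniform, h=23: full span → s += 23 → s = 23.0000
seg 2 [93.3°–244.6°] dwell: s stays 23.0000
seg 3 [244.6°–360°] simple-harmonic, h=-22: θ=331.6° here. β=87, B=115.4. -22/2·(1 − cos(π·0.7539)) = -18.8729 → s = 4.1271
radial distance = base radius + s = 40 + 4.1271 = 44.1271

44.1271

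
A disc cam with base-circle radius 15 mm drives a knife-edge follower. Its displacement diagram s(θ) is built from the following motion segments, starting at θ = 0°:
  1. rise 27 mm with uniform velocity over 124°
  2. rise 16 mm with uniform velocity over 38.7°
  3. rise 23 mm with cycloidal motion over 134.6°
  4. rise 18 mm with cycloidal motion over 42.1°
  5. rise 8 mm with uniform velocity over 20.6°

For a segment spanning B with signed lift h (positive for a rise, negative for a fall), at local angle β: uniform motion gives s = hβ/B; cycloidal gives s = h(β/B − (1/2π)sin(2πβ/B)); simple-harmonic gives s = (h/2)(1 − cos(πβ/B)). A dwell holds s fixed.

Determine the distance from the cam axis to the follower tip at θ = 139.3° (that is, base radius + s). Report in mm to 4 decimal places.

seg 1 [0°–124°] uniform, h=27: full span → s += 27 → s = 27.0000
seg 2 [124°–162.7°] uniform, h=16: θ=139.3° here. β=15.3, B=38.7. 16·15.3/38.7 = 6.3256 → s = 33.3256
radial distance = base radius + s = 15 + 33.3256 = 48.3256

48.3256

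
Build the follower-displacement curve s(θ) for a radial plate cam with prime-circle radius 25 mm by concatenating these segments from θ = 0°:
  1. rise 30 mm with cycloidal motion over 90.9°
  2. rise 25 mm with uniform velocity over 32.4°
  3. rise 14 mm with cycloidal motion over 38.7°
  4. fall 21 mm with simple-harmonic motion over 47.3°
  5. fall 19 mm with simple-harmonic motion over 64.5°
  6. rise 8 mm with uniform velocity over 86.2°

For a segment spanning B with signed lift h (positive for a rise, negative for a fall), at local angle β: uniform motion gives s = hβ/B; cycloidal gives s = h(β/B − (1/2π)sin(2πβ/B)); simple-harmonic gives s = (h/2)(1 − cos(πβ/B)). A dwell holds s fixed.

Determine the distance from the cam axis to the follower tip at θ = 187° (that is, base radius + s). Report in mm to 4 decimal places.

seg 1 [0°–90.9°] cycloidal, h=30: full span → s += 30 → s = 30.0000
seg 2 [90.9°–123.3°] uniform, h=25: full span → s += 25 → s = 55.0000
seg 3 [123.3°–162°] cycloidal, h=14: full span → s += 14 → s = 69.0000
seg 4 [162°–209.3°] simple-harmonic, h=-21: θ=187° here. β=25, B=47.3. -21/2·(1 − cos(π·0.5285)) = -11.4402 → s = 57.5598
radial distance = base radius + s = 25 + 57.5598 = 82.5598

82.5598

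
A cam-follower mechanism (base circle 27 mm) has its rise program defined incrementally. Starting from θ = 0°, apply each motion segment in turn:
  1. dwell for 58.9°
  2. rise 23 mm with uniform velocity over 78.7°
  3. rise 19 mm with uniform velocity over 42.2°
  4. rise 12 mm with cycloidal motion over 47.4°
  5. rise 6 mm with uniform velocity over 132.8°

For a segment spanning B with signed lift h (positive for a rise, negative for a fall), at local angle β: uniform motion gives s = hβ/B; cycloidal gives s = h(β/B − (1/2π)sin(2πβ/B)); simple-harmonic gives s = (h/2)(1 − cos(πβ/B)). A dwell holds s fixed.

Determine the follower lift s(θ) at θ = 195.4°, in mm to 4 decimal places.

seg 1 [0°–58.9°] dwell: s stays 0.0000
seg 2 [58.9°–137.6°] uniform, h=23: full span → s += 23 → s = 23.0000
seg 3 [137.6°–179.8°] uniform, h=19: full span → s += 19 → s = 42.0000
seg 4 [179.8°–227.2°] cycloidal, h=12: θ=195.4° here. β=15.6, B=47.4. 12·(0.3291 − sin(2π·0.3291)/(2π)) = 2.2706 → s = 44.2706

44.2706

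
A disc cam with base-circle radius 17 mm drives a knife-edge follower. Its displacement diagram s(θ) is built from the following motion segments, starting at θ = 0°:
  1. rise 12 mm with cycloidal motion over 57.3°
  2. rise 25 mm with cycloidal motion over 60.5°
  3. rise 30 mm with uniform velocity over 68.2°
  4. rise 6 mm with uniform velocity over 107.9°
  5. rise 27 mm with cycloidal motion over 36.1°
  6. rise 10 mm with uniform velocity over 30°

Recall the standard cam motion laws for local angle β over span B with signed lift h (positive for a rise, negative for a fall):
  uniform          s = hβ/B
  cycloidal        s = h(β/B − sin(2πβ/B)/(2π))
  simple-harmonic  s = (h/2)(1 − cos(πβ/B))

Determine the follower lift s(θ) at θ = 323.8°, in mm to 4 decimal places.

seg 1 [0°–57.3°] cycloidal, h=12: full span → s += 12 → s = 12.0000
seg 2 [57.3°–117.8°] cycloidal, h=25: full span → s += 25 → s = 37.0000
seg 3 [117.8°–186°] uniform, h=30: full span → s += 30 → s = 67.0000
seg 4 [186°–293.9°] uniform, h=6: full span → s += 6 → s = 73.0000
seg 5 [293.9°–330°] cycloidal, h=27: θ=323.8° here. β=29.9, B=36.1. 27·(0.8283 − sin(2π·0.8283)/(2π)) = 26.1510 → s = 99.1510

99.1510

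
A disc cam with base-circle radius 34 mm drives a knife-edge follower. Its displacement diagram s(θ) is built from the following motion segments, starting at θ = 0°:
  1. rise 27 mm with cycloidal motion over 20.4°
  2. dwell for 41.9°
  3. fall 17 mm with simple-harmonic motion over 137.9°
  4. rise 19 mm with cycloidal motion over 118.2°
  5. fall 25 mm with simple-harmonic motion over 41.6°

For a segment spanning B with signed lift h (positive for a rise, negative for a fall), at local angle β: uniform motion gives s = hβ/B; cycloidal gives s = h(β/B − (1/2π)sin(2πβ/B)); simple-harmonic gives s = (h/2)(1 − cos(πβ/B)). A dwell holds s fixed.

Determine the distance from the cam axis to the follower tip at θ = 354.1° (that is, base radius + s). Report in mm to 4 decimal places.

seg 1 [0°–20.4°] cycloidal, h=27: full span → s += 27 → s = 27.0000
seg 2 [20.4°–62.3°] dwell: s stays 27.0000
seg 3 [62.3°–200.2°] simple-harmonic, h=-17: full span → s += -17 → s = 10.0000
seg 4 [200.2°–318.4°] cycloidal, h=19: full span → s += 19 → s = 29.0000
seg 5 [318.4°–360°] simple-harmonic, h=-25: θ=354.1° here. β=35.7, B=41.6. -25/2·(1 − cos(π·0.8582)) = -23.7796 → s = 5.2204
radial distance = base radius + s = 34 + 5.2204 = 39.2204

39.2204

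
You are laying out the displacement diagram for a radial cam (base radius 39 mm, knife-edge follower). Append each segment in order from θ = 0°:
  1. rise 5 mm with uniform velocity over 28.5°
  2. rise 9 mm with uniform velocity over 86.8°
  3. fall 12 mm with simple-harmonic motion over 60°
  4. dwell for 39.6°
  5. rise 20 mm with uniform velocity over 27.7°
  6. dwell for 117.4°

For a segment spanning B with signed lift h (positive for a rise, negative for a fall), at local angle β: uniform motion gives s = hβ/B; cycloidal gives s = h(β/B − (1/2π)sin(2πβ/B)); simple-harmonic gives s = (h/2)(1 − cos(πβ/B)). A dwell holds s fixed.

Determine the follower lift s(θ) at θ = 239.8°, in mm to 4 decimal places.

seg 1 [0°–28.5°] uniform, h=5: full span → s += 5 → s = 5.0000
seg 2 [28.5°–115.3°] uniform, h=9: full span → s += 9 → s = 14.0000
seg 3 [115.3°–175.3°] simple-harmonic, h=-12: full span → s += -12 → s = 2.0000
seg 4 [175.3°–214.9°] dwell: s stays 2.0000
seg 5 [214.9°–242.6°] uniform, h=20: θ=239.8° here. β=24.9, B=27.7. 20·24.9/27.7 = 17.9783 → s = 19.9783

19.9783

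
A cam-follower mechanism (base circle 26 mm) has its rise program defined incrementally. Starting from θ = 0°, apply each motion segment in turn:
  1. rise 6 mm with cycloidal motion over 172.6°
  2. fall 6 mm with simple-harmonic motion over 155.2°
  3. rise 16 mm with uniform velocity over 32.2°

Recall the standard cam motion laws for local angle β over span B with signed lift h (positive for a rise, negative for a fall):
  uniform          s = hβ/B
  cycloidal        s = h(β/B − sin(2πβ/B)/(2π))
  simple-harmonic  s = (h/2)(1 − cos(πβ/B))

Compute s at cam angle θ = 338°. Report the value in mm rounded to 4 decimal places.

seg 1 [0°–172.6°] cycloidal, h=6: full span → s += 6 → s = 6.0000
seg 2 [172.6°–327.8°] simple-harmonic, h=-6: full span → s += -6 → s = 0.0000
seg 3 [327.8°–360°] uniform, h=16: θ=338° here. β=10.2, B=32.2. 16·10.2/32.2 = 5.0683 → s = 5.0683

5.0683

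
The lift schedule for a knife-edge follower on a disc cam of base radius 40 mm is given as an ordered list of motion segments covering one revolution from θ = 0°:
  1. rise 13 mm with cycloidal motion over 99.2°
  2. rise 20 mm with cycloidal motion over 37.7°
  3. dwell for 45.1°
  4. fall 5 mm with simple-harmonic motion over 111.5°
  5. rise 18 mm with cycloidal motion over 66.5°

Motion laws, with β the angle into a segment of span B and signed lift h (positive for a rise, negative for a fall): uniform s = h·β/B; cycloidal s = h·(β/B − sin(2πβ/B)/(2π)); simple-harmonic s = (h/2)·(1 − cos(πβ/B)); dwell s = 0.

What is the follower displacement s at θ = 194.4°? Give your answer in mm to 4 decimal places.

seg 1 [0°–99.2°] cycloidal, h=13: full span → s += 13 → s = 13.0000
seg 2 [99.2°–136.9°] cycloidal, h=20: full span → s += 20 → s = 33.0000
seg 3 [136.9°–182°] dwell: s stays 33.0000
seg 4 [182°–293.5°] simple-harmonic, h=-5: θ=194.4° here. β=12.4, B=111.5. -5/2·(1 − cos(π·0.1112)) = -0.1510 → s = 32.8490

32.8490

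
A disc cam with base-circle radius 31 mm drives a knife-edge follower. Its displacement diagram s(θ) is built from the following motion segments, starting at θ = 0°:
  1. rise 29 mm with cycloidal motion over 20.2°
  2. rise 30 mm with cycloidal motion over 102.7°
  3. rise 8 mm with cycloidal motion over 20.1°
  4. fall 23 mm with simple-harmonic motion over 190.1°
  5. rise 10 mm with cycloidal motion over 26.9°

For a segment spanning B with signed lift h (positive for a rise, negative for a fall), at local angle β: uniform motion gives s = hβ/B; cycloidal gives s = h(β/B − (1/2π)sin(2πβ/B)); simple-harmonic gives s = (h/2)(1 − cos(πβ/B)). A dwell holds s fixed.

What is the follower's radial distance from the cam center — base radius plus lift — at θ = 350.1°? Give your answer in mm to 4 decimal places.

seg 1 [0°–20.2°] cycloidal, h=29: full span → s += 29 → s = 29.0000
seg 2 [20.2°–122.9°] cycloidal, h=30: full span → s += 30 → s = 59.0000
seg 3 [122.9°–143°] cycloidal, h=8: full span → s += 8 → s = 67.0000
seg 4 [143°–333.1°] simple-harmonic, h=-23: full span → s += -23 → s = 44.0000
seg 5 [333.1°–360°] cycloidal, h=10: θ=350.1° here. β=17, B=26.9. 10·(0.6320 − sin(2π·0.6320)/(2π)) = 7.4933 → s = 51.4933
radial distance = base radius + s = 31 + 51.4933 = 82.4933

82.4933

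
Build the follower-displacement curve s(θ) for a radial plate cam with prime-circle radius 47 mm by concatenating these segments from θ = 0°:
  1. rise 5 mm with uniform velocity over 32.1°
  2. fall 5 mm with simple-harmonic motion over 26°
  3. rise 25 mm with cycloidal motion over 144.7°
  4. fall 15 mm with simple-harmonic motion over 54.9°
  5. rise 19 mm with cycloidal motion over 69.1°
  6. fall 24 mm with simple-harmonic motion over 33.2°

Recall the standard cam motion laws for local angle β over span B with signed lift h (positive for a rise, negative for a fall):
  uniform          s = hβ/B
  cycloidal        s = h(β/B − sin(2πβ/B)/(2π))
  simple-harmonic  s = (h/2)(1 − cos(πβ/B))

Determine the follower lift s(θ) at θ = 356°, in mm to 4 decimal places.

seg 1 [0°–32.1°] uniform, h=5: full span → s += 5 → s = 5.0000
seg 2 [32.1°–58.1°] simple-harmonic, h=-5: full span → s += -5 → s = 0.0000
seg 3 [58.1°–202.8°] cycloidal, h=25: full span → s += 25 → s = 25.0000
seg 4 [202.8°–257.7°] simple-harmonic, h=-15: full span → s += -15 → s = 10.0000
seg 5 [257.7°–326.8°] cycloidal, h=19: full span → s += 19 → s = 29.0000
seg 6 [326.8°–360°] simple-harmonic, h=-24: θ=356° here. β=29.2, B=33.2. -24/2·(1 − cos(π·0.8795)) = -23.1506 → s = 5.8494

5.8494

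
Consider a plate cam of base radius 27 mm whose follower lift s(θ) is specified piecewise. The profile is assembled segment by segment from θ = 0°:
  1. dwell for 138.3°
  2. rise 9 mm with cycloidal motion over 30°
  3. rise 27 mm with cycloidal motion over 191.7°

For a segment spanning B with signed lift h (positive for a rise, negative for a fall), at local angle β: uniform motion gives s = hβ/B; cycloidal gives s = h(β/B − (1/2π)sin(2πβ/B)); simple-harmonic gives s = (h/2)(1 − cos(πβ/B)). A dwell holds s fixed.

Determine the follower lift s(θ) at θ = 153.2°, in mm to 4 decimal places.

seg 1 [0°–138.3°] dwell: s stays 0.0000
seg 2 [138.3°–168.3°] cycloidal, h=9: θ=153.2° here. β=14.9, B=30. 9·(0.4967 − sin(2π·0.4967)/(2π)) = 4.4400 → s = 4.4400

4.4400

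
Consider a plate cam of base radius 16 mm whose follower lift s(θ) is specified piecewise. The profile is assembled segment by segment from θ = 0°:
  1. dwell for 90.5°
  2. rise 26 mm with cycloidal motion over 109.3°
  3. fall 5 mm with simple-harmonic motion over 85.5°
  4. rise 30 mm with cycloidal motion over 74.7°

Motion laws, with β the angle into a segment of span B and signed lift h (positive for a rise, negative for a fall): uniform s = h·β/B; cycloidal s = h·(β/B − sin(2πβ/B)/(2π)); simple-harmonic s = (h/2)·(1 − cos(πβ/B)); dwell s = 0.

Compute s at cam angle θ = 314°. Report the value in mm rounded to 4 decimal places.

seg 1 [0°–90.5°] dwell: s stays 0.0000
seg 2 [90.5°–199.8°] cycloidal, h=26: full span → s += 26 → s = 26.0000
seg 3 [199.8°–285.3°] simple-harmonic, h=-5: full span → s += -5 → s = 21.0000
seg 4 [285.3°–360°] cycloidal, h=30: θ=314° here. β=28.7, B=74.7. 30·(0.3842 − sin(2π·0.3842)/(2π)) = 8.3507 → s = 29.3507

29.3507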